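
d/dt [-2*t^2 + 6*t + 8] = 6 - 4*t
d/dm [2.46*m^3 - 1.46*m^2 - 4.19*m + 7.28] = 7.38*m^2 - 2.92*m - 4.19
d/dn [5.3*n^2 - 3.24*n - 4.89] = 10.6*n - 3.24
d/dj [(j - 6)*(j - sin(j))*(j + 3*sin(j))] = (6 - j)*(j + 3*sin(j))*(cos(j) - 1) + (j - 6)*(j - sin(j))*(3*cos(j) + 1) + (j - sin(j))*(j + 3*sin(j))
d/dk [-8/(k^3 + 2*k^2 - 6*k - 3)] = 8*(3*k^2 + 4*k - 6)/(k^3 + 2*k^2 - 6*k - 3)^2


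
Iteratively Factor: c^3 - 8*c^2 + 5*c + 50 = (c - 5)*(c^2 - 3*c - 10) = (c - 5)*(c + 2)*(c - 5)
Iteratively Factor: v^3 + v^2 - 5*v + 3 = (v + 3)*(v^2 - 2*v + 1) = (v - 1)*(v + 3)*(v - 1)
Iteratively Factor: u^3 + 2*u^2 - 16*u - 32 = (u - 4)*(u^2 + 6*u + 8) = (u - 4)*(u + 4)*(u + 2)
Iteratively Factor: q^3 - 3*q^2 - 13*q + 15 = (q - 5)*(q^2 + 2*q - 3) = (q - 5)*(q - 1)*(q + 3)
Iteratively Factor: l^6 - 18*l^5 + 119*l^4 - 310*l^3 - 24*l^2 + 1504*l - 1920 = (l - 3)*(l^5 - 15*l^4 + 74*l^3 - 88*l^2 - 288*l + 640) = (l - 4)*(l - 3)*(l^4 - 11*l^3 + 30*l^2 + 32*l - 160) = (l - 4)*(l - 3)*(l + 2)*(l^3 - 13*l^2 + 56*l - 80) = (l - 4)^2*(l - 3)*(l + 2)*(l^2 - 9*l + 20) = (l - 5)*(l - 4)^2*(l - 3)*(l + 2)*(l - 4)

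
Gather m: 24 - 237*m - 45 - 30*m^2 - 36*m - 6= -30*m^2 - 273*m - 27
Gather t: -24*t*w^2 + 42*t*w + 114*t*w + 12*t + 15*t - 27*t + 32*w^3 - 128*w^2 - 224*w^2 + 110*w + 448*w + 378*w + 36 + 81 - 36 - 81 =t*(-24*w^2 + 156*w) + 32*w^3 - 352*w^2 + 936*w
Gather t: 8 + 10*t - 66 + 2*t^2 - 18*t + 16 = 2*t^2 - 8*t - 42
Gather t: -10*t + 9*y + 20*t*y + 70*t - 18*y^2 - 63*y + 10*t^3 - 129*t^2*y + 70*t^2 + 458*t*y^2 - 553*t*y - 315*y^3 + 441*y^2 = 10*t^3 + t^2*(70 - 129*y) + t*(458*y^2 - 533*y + 60) - 315*y^3 + 423*y^2 - 54*y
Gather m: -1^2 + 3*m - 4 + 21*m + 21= 24*m + 16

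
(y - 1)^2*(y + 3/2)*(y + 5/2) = y^4 + 2*y^3 - 13*y^2/4 - 7*y/2 + 15/4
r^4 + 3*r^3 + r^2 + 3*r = r*(r + 3)*(r - I)*(r + I)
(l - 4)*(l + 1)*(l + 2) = l^3 - l^2 - 10*l - 8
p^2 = p^2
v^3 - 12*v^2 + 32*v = v*(v - 8)*(v - 4)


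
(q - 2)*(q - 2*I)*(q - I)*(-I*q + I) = -I*q^4 - 3*q^3 + 3*I*q^3 + 9*q^2 - 6*q - 6*I*q + 4*I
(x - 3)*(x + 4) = x^2 + x - 12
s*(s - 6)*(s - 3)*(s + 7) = s^4 - 2*s^3 - 45*s^2 + 126*s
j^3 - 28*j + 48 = (j - 4)*(j - 2)*(j + 6)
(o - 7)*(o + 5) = o^2 - 2*o - 35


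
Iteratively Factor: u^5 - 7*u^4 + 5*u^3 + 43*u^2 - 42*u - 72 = (u + 2)*(u^4 - 9*u^3 + 23*u^2 - 3*u - 36) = (u - 3)*(u + 2)*(u^3 - 6*u^2 + 5*u + 12) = (u - 3)^2*(u + 2)*(u^2 - 3*u - 4) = (u - 4)*(u - 3)^2*(u + 2)*(u + 1)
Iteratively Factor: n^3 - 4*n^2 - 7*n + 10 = (n - 5)*(n^2 + n - 2) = (n - 5)*(n - 1)*(n + 2)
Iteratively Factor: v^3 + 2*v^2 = (v)*(v^2 + 2*v) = v*(v + 2)*(v)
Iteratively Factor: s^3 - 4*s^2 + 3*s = (s)*(s^2 - 4*s + 3) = s*(s - 1)*(s - 3)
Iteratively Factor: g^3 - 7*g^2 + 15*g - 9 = (g - 1)*(g^2 - 6*g + 9) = (g - 3)*(g - 1)*(g - 3)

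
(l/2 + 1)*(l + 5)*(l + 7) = l^3/2 + 7*l^2 + 59*l/2 + 35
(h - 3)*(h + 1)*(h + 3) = h^3 + h^2 - 9*h - 9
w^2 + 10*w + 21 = (w + 3)*(w + 7)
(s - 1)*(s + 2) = s^2 + s - 2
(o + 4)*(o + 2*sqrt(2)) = o^2 + 2*sqrt(2)*o + 4*o + 8*sqrt(2)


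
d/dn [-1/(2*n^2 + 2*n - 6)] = (n + 1/2)/(n^2 + n - 3)^2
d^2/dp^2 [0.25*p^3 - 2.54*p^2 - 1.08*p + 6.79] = 1.5*p - 5.08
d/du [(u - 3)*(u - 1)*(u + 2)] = 3*u^2 - 4*u - 5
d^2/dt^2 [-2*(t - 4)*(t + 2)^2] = -12*t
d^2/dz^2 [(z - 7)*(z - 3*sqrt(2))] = 2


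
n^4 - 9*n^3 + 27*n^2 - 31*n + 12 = (n - 4)*(n - 3)*(n - 1)^2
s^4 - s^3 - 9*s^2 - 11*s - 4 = (s - 4)*(s + 1)^3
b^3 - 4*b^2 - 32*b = b*(b - 8)*(b + 4)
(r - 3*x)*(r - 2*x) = r^2 - 5*r*x + 6*x^2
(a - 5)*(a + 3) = a^2 - 2*a - 15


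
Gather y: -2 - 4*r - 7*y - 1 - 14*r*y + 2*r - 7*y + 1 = -2*r + y*(-14*r - 14) - 2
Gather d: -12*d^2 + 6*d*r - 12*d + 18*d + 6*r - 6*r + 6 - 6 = -12*d^2 + d*(6*r + 6)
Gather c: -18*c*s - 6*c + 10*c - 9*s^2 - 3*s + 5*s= c*(4 - 18*s) - 9*s^2 + 2*s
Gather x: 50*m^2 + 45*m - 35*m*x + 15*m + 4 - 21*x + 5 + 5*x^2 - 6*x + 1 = 50*m^2 + 60*m + 5*x^2 + x*(-35*m - 27) + 10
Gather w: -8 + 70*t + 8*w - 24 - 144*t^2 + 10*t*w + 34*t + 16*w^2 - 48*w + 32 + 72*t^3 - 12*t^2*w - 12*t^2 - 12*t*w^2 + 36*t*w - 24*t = 72*t^3 - 156*t^2 + 80*t + w^2*(16 - 12*t) + w*(-12*t^2 + 46*t - 40)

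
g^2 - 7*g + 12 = (g - 4)*(g - 3)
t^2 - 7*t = t*(t - 7)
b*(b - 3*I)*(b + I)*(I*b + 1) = I*b^4 + 3*b^3 + I*b^2 + 3*b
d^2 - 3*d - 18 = (d - 6)*(d + 3)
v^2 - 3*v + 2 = (v - 2)*(v - 1)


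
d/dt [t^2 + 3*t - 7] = 2*t + 3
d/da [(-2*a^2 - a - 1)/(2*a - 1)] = (-4*a^2 + 4*a + 3)/(4*a^2 - 4*a + 1)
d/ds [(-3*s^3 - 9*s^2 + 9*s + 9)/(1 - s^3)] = 9*(-s^4 + 2*s^3 + 2*s^2 - 2*s + 1)/(s^6 - 2*s^3 + 1)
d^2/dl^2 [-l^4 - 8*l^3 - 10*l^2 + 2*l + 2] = -12*l^2 - 48*l - 20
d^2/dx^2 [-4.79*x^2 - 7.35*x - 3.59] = -9.58000000000000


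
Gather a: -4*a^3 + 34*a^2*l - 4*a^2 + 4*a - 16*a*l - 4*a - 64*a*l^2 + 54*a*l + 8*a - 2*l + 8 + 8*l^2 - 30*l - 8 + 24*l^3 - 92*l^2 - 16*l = -4*a^3 + a^2*(34*l - 4) + a*(-64*l^2 + 38*l + 8) + 24*l^3 - 84*l^2 - 48*l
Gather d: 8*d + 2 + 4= 8*d + 6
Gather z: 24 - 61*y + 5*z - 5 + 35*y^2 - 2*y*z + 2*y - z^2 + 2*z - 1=35*y^2 - 59*y - z^2 + z*(7 - 2*y) + 18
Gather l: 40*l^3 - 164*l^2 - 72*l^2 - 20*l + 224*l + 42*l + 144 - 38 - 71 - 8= 40*l^3 - 236*l^2 + 246*l + 27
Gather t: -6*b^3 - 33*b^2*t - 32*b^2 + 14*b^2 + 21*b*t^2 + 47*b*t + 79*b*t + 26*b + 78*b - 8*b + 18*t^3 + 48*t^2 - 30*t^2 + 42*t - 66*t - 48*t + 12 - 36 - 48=-6*b^3 - 18*b^2 + 96*b + 18*t^3 + t^2*(21*b + 18) + t*(-33*b^2 + 126*b - 72) - 72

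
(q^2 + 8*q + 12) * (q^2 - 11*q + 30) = q^4 - 3*q^3 - 46*q^2 + 108*q + 360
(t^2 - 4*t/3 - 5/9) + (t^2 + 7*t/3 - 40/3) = 2*t^2 + t - 125/9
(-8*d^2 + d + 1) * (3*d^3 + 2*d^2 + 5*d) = -24*d^5 - 13*d^4 - 35*d^3 + 7*d^2 + 5*d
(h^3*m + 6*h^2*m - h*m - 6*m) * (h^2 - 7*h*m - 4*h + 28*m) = h^5*m - 7*h^4*m^2 + 2*h^4*m - 14*h^3*m^2 - 25*h^3*m + 175*h^2*m^2 - 2*h^2*m + 14*h*m^2 + 24*h*m - 168*m^2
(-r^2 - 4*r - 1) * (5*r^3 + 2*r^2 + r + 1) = -5*r^5 - 22*r^4 - 14*r^3 - 7*r^2 - 5*r - 1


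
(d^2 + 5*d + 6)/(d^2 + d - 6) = (d + 2)/(d - 2)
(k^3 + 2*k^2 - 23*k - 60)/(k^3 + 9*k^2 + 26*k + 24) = (k - 5)/(k + 2)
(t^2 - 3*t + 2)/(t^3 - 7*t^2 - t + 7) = (t - 2)/(t^2 - 6*t - 7)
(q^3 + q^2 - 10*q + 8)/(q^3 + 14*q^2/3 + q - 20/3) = 3*(q - 2)/(3*q + 5)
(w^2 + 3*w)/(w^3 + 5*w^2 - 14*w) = (w + 3)/(w^2 + 5*w - 14)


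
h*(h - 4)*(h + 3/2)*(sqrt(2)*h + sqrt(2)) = sqrt(2)*h^4 - 3*sqrt(2)*h^3/2 - 17*sqrt(2)*h^2/2 - 6*sqrt(2)*h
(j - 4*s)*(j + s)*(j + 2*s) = j^3 - j^2*s - 10*j*s^2 - 8*s^3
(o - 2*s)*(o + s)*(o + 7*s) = o^3 + 6*o^2*s - 9*o*s^2 - 14*s^3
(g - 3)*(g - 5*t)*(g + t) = g^3 - 4*g^2*t - 3*g^2 - 5*g*t^2 + 12*g*t + 15*t^2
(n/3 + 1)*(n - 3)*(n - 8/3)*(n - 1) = n^4/3 - 11*n^3/9 - 19*n^2/9 + 11*n - 8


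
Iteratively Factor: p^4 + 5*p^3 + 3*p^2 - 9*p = (p - 1)*(p^3 + 6*p^2 + 9*p) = p*(p - 1)*(p^2 + 6*p + 9) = p*(p - 1)*(p + 3)*(p + 3)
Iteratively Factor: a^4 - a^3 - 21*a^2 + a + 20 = (a - 5)*(a^3 + 4*a^2 - a - 4) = (a - 5)*(a + 4)*(a^2 - 1) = (a - 5)*(a + 1)*(a + 4)*(a - 1)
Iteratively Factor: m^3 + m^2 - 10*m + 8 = (m + 4)*(m^2 - 3*m + 2) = (m - 2)*(m + 4)*(m - 1)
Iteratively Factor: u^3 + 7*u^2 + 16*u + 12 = (u + 2)*(u^2 + 5*u + 6) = (u + 2)*(u + 3)*(u + 2)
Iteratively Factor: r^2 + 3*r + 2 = (r + 1)*(r + 2)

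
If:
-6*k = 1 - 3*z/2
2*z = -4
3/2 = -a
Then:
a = -3/2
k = -2/3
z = -2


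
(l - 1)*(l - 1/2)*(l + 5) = l^3 + 7*l^2/2 - 7*l + 5/2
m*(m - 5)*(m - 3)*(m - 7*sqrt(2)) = m^4 - 7*sqrt(2)*m^3 - 8*m^3 + 15*m^2 + 56*sqrt(2)*m^2 - 105*sqrt(2)*m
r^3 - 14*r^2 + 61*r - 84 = (r - 7)*(r - 4)*(r - 3)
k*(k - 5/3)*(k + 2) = k^3 + k^2/3 - 10*k/3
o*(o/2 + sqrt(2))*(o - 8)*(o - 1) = o^4/2 - 9*o^3/2 + sqrt(2)*o^3 - 9*sqrt(2)*o^2 + 4*o^2 + 8*sqrt(2)*o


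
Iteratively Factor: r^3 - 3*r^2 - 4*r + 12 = (r - 2)*(r^2 - r - 6) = (r - 2)*(r + 2)*(r - 3)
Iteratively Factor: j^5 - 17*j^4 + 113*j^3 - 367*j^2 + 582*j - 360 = (j - 3)*(j^4 - 14*j^3 + 71*j^2 - 154*j + 120) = (j - 3)^2*(j^3 - 11*j^2 + 38*j - 40) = (j - 3)^2*(j - 2)*(j^2 - 9*j + 20) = (j - 4)*(j - 3)^2*(j - 2)*(j - 5)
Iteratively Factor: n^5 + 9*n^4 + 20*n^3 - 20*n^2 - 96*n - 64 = (n + 2)*(n^4 + 7*n^3 + 6*n^2 - 32*n - 32) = (n + 2)*(n + 4)*(n^3 + 3*n^2 - 6*n - 8) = (n - 2)*(n + 2)*(n + 4)*(n^2 + 5*n + 4) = (n - 2)*(n + 2)*(n + 4)^2*(n + 1)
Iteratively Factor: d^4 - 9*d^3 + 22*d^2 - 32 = (d - 2)*(d^3 - 7*d^2 + 8*d + 16) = (d - 2)*(d + 1)*(d^2 - 8*d + 16) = (d - 4)*(d - 2)*(d + 1)*(d - 4)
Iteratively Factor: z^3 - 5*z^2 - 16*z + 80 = (z - 4)*(z^2 - z - 20) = (z - 4)*(z + 4)*(z - 5)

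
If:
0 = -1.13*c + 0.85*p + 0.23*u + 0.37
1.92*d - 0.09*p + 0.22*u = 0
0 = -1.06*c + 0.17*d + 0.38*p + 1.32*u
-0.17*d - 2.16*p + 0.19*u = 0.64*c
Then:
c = 0.33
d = -0.04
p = -0.07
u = 0.29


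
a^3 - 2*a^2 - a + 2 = (a - 2)*(a - 1)*(a + 1)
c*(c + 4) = c^2 + 4*c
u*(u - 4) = u^2 - 4*u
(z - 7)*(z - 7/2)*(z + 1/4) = z^3 - 41*z^2/4 + 175*z/8 + 49/8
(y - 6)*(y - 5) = y^2 - 11*y + 30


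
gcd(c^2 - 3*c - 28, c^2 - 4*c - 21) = c - 7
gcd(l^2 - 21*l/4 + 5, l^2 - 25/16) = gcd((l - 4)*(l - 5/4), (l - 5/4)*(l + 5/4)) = l - 5/4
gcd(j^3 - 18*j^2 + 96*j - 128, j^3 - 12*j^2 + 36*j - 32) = j^2 - 10*j + 16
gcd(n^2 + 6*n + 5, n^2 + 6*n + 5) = n^2 + 6*n + 5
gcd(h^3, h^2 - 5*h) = h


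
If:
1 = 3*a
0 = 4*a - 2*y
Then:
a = 1/3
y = 2/3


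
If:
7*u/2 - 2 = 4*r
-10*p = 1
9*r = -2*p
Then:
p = -1/10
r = 1/45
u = 188/315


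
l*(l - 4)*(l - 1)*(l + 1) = l^4 - 4*l^3 - l^2 + 4*l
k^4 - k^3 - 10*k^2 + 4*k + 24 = (k - 3)*(k - 2)*(k + 2)^2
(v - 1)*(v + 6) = v^2 + 5*v - 6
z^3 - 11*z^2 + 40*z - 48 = (z - 4)^2*(z - 3)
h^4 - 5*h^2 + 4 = (h - 2)*(h - 1)*(h + 1)*(h + 2)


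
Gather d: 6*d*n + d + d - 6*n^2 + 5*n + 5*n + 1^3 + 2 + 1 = d*(6*n + 2) - 6*n^2 + 10*n + 4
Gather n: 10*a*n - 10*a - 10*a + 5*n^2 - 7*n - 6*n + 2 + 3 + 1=-20*a + 5*n^2 + n*(10*a - 13) + 6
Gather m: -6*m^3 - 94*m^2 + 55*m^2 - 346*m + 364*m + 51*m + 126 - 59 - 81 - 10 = -6*m^3 - 39*m^2 + 69*m - 24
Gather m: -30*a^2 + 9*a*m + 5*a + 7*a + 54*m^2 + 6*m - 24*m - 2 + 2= -30*a^2 + 12*a + 54*m^2 + m*(9*a - 18)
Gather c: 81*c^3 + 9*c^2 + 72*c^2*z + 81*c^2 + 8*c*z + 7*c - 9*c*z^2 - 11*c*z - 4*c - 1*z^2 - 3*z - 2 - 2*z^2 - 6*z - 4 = 81*c^3 + c^2*(72*z + 90) + c*(-9*z^2 - 3*z + 3) - 3*z^2 - 9*z - 6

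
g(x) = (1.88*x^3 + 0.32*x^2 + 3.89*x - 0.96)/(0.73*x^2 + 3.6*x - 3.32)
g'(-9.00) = -4.60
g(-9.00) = -58.97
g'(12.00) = 2.33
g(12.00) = 23.04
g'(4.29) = 1.75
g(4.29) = 6.65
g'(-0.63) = -0.72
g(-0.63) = 0.71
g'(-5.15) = -229.16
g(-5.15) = 107.78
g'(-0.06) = -0.76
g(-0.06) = 0.34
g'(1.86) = 0.63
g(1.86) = 3.30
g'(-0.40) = -0.62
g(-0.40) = 0.56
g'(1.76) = 0.47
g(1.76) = 3.25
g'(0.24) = -1.82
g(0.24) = -0.01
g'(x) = (-1.46*x - 3.6)*(1.88*x^3 + 0.32*x^2 + 3.89*x - 0.96)/(0.73*x^2 + 3.6*x - 3.32)^2 + (5.64*x^2 + 0.64*x + 3.89)/(0.73*x^2 + 3.6*x - 3.32) = (1.3724*x^4 + 13.536*x^3 - 20.4125*x^2 - 0.7232*x - 9.4588)/(0.5329*x^4 + 5.256*x^3 + 8.1128*x^2 - 23.904*x + 11.0224)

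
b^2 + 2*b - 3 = (b - 1)*(b + 3)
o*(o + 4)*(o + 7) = o^3 + 11*o^2 + 28*o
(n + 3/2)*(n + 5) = n^2 + 13*n/2 + 15/2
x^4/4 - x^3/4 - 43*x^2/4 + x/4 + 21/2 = (x/4 + 1/4)*(x - 7)*(x - 1)*(x + 6)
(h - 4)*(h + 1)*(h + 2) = h^3 - h^2 - 10*h - 8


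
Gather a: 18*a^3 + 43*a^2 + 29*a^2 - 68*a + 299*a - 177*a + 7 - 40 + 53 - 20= 18*a^3 + 72*a^2 + 54*a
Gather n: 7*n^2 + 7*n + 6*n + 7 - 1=7*n^2 + 13*n + 6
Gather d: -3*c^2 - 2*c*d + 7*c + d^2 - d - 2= -3*c^2 + 7*c + d^2 + d*(-2*c - 1) - 2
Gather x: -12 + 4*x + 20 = 4*x + 8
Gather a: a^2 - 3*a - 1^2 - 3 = a^2 - 3*a - 4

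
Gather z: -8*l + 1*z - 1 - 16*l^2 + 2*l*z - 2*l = -16*l^2 - 10*l + z*(2*l + 1) - 1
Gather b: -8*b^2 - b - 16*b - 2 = -8*b^2 - 17*b - 2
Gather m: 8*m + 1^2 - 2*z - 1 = 8*m - 2*z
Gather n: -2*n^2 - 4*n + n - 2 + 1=-2*n^2 - 3*n - 1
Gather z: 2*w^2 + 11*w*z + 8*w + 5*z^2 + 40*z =2*w^2 + 8*w + 5*z^2 + z*(11*w + 40)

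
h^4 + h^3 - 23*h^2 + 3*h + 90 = (h - 3)^2*(h + 2)*(h + 5)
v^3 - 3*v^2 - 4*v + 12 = (v - 3)*(v - 2)*(v + 2)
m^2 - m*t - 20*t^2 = (m - 5*t)*(m + 4*t)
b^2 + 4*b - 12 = (b - 2)*(b + 6)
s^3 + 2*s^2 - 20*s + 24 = (s - 2)^2*(s + 6)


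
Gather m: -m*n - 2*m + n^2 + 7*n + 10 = m*(-n - 2) + n^2 + 7*n + 10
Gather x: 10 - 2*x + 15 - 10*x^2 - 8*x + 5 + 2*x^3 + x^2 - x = 2*x^3 - 9*x^2 - 11*x + 30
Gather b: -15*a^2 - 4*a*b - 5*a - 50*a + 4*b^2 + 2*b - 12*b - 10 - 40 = -15*a^2 - 55*a + 4*b^2 + b*(-4*a - 10) - 50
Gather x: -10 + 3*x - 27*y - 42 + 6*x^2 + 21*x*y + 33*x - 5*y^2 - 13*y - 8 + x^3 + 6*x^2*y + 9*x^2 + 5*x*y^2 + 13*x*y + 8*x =x^3 + x^2*(6*y + 15) + x*(5*y^2 + 34*y + 44) - 5*y^2 - 40*y - 60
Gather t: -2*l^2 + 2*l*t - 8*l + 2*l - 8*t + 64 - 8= -2*l^2 - 6*l + t*(2*l - 8) + 56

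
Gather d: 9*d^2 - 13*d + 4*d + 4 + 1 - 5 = 9*d^2 - 9*d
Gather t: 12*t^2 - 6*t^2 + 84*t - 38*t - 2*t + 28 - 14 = 6*t^2 + 44*t + 14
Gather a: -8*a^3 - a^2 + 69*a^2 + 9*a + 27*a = -8*a^3 + 68*a^2 + 36*a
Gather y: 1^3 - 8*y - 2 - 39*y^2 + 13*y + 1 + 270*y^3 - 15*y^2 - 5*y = 270*y^3 - 54*y^2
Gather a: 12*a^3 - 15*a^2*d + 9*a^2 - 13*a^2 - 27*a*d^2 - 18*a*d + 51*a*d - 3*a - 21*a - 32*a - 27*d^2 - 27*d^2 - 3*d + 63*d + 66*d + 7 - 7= 12*a^3 + a^2*(-15*d - 4) + a*(-27*d^2 + 33*d - 56) - 54*d^2 + 126*d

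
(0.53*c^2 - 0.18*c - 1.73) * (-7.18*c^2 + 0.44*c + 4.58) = -3.8054*c^4 + 1.5256*c^3 + 14.7696*c^2 - 1.5856*c - 7.9234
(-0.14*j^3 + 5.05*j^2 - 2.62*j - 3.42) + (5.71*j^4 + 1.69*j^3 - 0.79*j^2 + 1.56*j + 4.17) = 5.71*j^4 + 1.55*j^3 + 4.26*j^2 - 1.06*j + 0.75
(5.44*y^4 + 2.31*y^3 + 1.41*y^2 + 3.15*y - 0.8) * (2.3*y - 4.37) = 12.512*y^5 - 18.4598*y^4 - 6.8517*y^3 + 1.0833*y^2 - 15.6055*y + 3.496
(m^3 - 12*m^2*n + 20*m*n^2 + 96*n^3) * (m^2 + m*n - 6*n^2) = m^5 - 11*m^4*n + 2*m^3*n^2 + 188*m^2*n^3 - 24*m*n^4 - 576*n^5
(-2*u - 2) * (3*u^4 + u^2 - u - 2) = -6*u^5 - 6*u^4 - 2*u^3 + 6*u + 4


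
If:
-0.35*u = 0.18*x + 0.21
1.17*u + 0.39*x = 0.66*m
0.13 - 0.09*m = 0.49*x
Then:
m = -1.22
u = -0.85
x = 0.49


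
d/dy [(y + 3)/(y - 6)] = -9/(y - 6)^2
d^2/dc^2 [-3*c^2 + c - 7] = -6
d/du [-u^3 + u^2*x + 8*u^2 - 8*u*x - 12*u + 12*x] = -3*u^2 + 2*u*x + 16*u - 8*x - 12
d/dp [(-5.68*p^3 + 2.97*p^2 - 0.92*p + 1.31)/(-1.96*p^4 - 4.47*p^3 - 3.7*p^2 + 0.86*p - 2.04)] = (-11.1328*p^6 + 11.6424*p^5 + 28.8823*p^4 - 7.724*p^3 + 51.4789*p^2 - 2.4236*p + 0.7502)/(3.8416*p^8 + 17.5224*p^7 + 34.4849*p^6 + 29.7068*p^5 + 13.9984*p^4 + 11.8736*p^3 + 15.8356*p^2 - 3.5088*p + 4.1616)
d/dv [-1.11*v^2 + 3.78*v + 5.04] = 3.78 - 2.22*v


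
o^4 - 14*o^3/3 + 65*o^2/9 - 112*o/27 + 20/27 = (o - 2)*(o - 5/3)*(o - 2/3)*(o - 1/3)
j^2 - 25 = (j - 5)*(j + 5)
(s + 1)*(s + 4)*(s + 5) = s^3 + 10*s^2 + 29*s + 20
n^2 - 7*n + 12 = (n - 4)*(n - 3)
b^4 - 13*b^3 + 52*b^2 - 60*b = b*(b - 6)*(b - 5)*(b - 2)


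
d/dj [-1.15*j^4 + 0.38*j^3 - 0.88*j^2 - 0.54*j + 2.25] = -4.6*j^3 + 1.14*j^2 - 1.76*j - 0.54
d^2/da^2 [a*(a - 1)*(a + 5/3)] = 6*a + 4/3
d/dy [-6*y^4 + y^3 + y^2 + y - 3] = -24*y^3 + 3*y^2 + 2*y + 1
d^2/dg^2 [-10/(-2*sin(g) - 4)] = 5*(2*sin(g) + cos(g)^2 + 1)/(sin(g) + 2)^3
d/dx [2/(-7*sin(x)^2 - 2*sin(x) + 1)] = 4*(7*sin(x) + 1)*cos(x)/(7*sin(x)^2 + 2*sin(x) - 1)^2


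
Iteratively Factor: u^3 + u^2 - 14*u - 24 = (u + 2)*(u^2 - u - 12) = (u - 4)*(u + 2)*(u + 3)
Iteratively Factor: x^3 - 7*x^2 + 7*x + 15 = (x - 3)*(x^2 - 4*x - 5) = (x - 3)*(x + 1)*(x - 5)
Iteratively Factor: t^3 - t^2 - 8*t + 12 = (t - 2)*(t^2 + t - 6) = (t - 2)*(t + 3)*(t - 2)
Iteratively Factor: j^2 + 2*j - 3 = (j + 3)*(j - 1)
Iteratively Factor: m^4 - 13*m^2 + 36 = (m - 2)*(m^3 + 2*m^2 - 9*m - 18) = (m - 2)*(m + 3)*(m^2 - m - 6) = (m - 3)*(m - 2)*(m + 3)*(m + 2)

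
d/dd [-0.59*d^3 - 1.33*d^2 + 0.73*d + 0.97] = -1.77*d^2 - 2.66*d + 0.73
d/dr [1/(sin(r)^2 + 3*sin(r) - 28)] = -(2*sin(r) + 3)*cos(r)/(sin(r)^2 + 3*sin(r) - 28)^2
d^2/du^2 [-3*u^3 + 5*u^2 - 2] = 10 - 18*u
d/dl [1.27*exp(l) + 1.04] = 1.27*exp(l)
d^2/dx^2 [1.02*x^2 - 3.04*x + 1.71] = 2.04000000000000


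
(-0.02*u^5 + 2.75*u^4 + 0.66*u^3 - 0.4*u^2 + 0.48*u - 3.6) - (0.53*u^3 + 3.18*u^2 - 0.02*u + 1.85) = -0.02*u^5 + 2.75*u^4 + 0.13*u^3 - 3.58*u^2 + 0.5*u - 5.45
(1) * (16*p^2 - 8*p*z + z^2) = 16*p^2 - 8*p*z + z^2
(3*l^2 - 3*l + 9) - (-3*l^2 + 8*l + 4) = 6*l^2 - 11*l + 5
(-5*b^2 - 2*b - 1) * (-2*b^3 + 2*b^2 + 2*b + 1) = 10*b^5 - 6*b^4 - 12*b^3 - 11*b^2 - 4*b - 1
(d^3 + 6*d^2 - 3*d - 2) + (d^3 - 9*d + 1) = 2*d^3 + 6*d^2 - 12*d - 1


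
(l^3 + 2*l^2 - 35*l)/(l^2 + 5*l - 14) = l*(l - 5)/(l - 2)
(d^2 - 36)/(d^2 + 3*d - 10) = (d^2 - 36)/(d^2 + 3*d - 10)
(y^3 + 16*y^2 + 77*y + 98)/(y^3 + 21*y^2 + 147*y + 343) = (y + 2)/(y + 7)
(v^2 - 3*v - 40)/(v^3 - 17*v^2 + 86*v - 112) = (v + 5)/(v^2 - 9*v + 14)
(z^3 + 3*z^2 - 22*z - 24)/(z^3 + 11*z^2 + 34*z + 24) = (z - 4)/(z + 4)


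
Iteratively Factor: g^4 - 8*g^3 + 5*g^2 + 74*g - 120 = (g + 3)*(g^3 - 11*g^2 + 38*g - 40) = (g - 2)*(g + 3)*(g^2 - 9*g + 20) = (g - 4)*(g - 2)*(g + 3)*(g - 5)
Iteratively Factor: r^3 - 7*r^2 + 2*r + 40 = (r + 2)*(r^2 - 9*r + 20) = (r - 4)*(r + 2)*(r - 5)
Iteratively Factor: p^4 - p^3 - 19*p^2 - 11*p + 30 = (p - 5)*(p^3 + 4*p^2 + p - 6) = (p - 5)*(p + 2)*(p^2 + 2*p - 3) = (p - 5)*(p + 2)*(p + 3)*(p - 1)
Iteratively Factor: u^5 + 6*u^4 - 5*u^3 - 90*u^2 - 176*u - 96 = (u + 1)*(u^4 + 5*u^3 - 10*u^2 - 80*u - 96) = (u + 1)*(u + 3)*(u^3 + 2*u^2 - 16*u - 32) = (u + 1)*(u + 2)*(u + 3)*(u^2 - 16) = (u + 1)*(u + 2)*(u + 3)*(u + 4)*(u - 4)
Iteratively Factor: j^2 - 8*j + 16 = (j - 4)*(j - 4)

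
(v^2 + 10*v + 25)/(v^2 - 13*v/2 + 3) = 2*(v^2 + 10*v + 25)/(2*v^2 - 13*v + 6)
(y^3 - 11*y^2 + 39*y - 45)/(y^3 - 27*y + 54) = (y - 5)/(y + 6)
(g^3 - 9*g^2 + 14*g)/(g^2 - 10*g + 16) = g*(g - 7)/(g - 8)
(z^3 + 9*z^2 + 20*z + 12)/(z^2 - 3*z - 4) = (z^2 + 8*z + 12)/(z - 4)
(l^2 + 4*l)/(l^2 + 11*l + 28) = l/(l + 7)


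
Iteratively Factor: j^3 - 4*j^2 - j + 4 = (j + 1)*(j^2 - 5*j + 4) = (j - 1)*(j + 1)*(j - 4)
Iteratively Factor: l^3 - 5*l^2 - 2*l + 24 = (l + 2)*(l^2 - 7*l + 12) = (l - 3)*(l + 2)*(l - 4)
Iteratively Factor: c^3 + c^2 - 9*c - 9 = (c + 3)*(c^2 - 2*c - 3) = (c + 1)*(c + 3)*(c - 3)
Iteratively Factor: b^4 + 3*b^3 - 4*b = (b - 1)*(b^3 + 4*b^2 + 4*b) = (b - 1)*(b + 2)*(b^2 + 2*b) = b*(b - 1)*(b + 2)*(b + 2)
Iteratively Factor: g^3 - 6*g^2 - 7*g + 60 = (g - 5)*(g^2 - g - 12) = (g - 5)*(g - 4)*(g + 3)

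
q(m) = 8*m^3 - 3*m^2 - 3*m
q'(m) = 24*m^2 - 6*m - 3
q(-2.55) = -144.51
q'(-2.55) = 168.36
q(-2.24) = -98.25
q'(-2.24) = 130.86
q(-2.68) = -167.50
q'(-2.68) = 185.46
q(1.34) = 9.84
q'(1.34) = 32.05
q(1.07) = 3.16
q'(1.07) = 18.06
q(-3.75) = -452.81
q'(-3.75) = 357.00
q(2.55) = 105.49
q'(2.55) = 137.76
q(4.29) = 563.55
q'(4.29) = 412.96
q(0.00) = 0.00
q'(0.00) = -3.00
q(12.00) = 13356.00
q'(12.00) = 3381.00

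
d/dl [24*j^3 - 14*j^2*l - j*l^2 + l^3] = -14*j^2 - 2*j*l + 3*l^2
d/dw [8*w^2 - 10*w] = 16*w - 10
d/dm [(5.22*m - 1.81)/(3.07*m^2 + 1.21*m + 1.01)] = (-16.0254*m^2 + 11.1134*m + 7.4623)/(9.4249*m^4 + 7.4294*m^3 + 7.6655*m^2 + 2.4442*m + 1.0201)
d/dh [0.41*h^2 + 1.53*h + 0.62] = 0.82*h + 1.53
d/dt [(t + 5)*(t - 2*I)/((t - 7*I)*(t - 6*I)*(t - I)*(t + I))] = (-2*t^5 + t^4*(-15 + 19*I) + t^3*(52 + 170*I) + t^2*(595 - 95*I) + t*(-84 - 820*I) - 80 + 84*I)/(t^8 - 26*I*t^7 - 251*t^6 + 1040*I*t^5 + 1259*t^4 + 2158*I*t^3 + 3275*t^2 + 1092*I*t + 1764)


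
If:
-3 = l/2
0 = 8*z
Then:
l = -6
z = 0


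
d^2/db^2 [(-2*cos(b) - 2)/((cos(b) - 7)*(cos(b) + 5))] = 2*(6*(1 - cos(b)^2)^2 + cos(b)^5 + 202*cos(b)^3 + 80*cos(b)^2 + 957*cos(b) + 56)/((cos(b) - 7)^3*(cos(b) + 5)^3)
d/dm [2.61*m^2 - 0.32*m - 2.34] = 5.22*m - 0.32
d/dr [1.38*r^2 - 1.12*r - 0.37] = 2.76*r - 1.12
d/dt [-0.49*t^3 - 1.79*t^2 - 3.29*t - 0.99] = -1.47*t^2 - 3.58*t - 3.29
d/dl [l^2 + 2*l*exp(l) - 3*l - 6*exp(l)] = 2*l*exp(l) + 2*l - 4*exp(l) - 3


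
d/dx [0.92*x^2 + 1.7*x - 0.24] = 1.84*x + 1.7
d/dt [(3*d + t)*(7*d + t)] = 10*d + 2*t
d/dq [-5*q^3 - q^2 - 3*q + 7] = -15*q^2 - 2*q - 3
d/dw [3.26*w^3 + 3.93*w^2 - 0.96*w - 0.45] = 9.78*w^2 + 7.86*w - 0.96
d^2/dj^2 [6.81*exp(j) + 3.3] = 6.81*exp(j)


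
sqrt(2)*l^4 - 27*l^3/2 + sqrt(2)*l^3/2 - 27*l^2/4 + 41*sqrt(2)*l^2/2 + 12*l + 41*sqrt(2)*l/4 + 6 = (l + 1/2)*(l - 4*sqrt(2))*(l - 3*sqrt(2))*(sqrt(2)*l + 1/2)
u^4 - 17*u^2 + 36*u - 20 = (u - 2)^2*(u - 1)*(u + 5)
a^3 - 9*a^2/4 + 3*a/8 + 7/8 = (a - 7/4)*(a - 1)*(a + 1/2)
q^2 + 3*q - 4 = (q - 1)*(q + 4)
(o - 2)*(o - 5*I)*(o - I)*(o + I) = o^4 - 2*o^3 - 5*I*o^3 + o^2 + 10*I*o^2 - 2*o - 5*I*o + 10*I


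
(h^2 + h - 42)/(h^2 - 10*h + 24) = (h + 7)/(h - 4)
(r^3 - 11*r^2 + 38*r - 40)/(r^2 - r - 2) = (r^2 - 9*r + 20)/(r + 1)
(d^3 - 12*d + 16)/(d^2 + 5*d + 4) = (d^2 - 4*d + 4)/(d + 1)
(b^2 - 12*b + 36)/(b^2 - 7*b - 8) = (-b^2 + 12*b - 36)/(-b^2 + 7*b + 8)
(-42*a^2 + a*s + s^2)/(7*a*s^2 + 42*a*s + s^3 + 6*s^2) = (-6*a + s)/(s*(s + 6))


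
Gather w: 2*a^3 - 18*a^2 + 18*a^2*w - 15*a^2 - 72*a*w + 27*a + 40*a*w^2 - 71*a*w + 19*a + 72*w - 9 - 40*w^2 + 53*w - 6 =2*a^3 - 33*a^2 + 46*a + w^2*(40*a - 40) + w*(18*a^2 - 143*a + 125) - 15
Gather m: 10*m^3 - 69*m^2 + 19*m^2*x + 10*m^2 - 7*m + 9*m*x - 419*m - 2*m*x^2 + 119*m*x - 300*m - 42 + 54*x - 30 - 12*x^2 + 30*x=10*m^3 + m^2*(19*x - 59) + m*(-2*x^2 + 128*x - 726) - 12*x^2 + 84*x - 72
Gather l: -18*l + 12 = 12 - 18*l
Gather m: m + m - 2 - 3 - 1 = 2*m - 6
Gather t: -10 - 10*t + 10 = -10*t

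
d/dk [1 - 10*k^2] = -20*k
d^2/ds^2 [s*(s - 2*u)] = 2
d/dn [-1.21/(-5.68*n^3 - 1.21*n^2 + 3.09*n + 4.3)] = (-20.6184*n^2 - 2.9282*n + 3.7389)/(5.68*n^3 + 1.21*n^2 - 3.09*n - 4.3)^2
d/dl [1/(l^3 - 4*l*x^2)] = (-3*l^2 + 4*x^2)/(l^2*(l^2 - 4*x^2)^2)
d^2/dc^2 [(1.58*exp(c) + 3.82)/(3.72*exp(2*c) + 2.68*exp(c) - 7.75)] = (21.864672*exp(4*c) + 195.698784*exp(3*c) + 387.560016*exp(2*c) + 500.775768*exp(c) + 174.24015)*exp(c)/(51.478848*exp(6*c) + 111.260736*exp(5*c) - 241.587216*exp(4*c) - 444.337568*exp(3*c) + 503.3067*exp(2*c) + 482.9025*exp(c) - 465.484375)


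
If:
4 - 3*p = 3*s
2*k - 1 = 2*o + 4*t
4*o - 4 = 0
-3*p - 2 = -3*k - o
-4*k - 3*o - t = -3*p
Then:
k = -13/6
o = 1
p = -5/2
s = 23/6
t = -11/6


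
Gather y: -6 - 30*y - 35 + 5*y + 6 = -25*y - 35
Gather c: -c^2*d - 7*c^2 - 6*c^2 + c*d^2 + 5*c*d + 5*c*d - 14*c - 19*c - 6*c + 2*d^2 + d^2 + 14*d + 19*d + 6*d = c^2*(-d - 13) + c*(d^2 + 10*d - 39) + 3*d^2 + 39*d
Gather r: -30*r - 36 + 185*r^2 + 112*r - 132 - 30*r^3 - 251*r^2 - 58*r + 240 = -30*r^3 - 66*r^2 + 24*r + 72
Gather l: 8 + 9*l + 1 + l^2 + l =l^2 + 10*l + 9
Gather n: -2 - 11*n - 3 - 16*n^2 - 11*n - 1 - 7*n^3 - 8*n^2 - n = -7*n^3 - 24*n^2 - 23*n - 6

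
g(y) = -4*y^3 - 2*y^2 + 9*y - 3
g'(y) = -12*y^2 - 4*y + 9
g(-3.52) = 115.00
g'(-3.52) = -125.60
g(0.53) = 0.61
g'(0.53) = 3.51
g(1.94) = -22.27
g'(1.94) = -43.92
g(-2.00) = 3.00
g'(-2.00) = -31.00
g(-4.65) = 314.08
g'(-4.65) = -231.87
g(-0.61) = -8.33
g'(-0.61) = 6.97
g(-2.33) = 15.77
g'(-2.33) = -46.83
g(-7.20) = 1321.51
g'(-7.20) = -584.28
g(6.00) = -885.00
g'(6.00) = -447.00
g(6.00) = -885.00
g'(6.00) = -447.00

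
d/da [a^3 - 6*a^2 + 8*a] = 3*a^2 - 12*a + 8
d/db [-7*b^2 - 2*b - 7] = -14*b - 2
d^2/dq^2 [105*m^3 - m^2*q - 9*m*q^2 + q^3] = -18*m + 6*q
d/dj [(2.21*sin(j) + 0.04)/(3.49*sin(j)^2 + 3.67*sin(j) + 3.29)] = (-7.7129*sin(j)^2 - 0.279199999999999*sin(j) + 7.1241)*cos(j)/(12.1801*sin(j)^4 + 25.6166*sin(j)^3 + 36.4331*sin(j)^2 + 24.1486*sin(j) + 10.8241)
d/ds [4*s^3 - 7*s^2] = 2*s*(6*s - 7)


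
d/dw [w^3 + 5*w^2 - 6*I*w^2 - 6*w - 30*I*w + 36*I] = 3*w^2 + w*(10 - 12*I) - 6 - 30*I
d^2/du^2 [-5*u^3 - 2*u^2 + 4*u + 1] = -30*u - 4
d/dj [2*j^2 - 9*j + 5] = 4*j - 9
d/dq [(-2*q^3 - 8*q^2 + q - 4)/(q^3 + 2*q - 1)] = (8*q^4 - 10*q^3 + 2*q^2 + 16*q + 7)/(q^6 + 4*q^4 - 2*q^3 + 4*q^2 - 4*q + 1)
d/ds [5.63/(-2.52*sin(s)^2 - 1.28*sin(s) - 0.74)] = (28.3752*sin(s) + 7.2064)*cos(s)/(2.52*sin(s)^2 + 1.28*sin(s) + 0.74)^2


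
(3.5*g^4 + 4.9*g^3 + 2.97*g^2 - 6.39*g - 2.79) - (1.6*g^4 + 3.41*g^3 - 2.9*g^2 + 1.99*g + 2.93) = 1.9*g^4 + 1.49*g^3 + 5.87*g^2 - 8.38*g - 5.72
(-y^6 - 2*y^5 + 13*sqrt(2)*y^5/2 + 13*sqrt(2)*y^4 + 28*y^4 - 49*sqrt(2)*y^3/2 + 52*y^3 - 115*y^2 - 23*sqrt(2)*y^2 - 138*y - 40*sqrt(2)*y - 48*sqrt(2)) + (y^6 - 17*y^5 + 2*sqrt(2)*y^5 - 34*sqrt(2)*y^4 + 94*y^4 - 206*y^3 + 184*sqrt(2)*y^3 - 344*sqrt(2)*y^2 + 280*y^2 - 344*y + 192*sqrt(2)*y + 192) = -19*y^5 + 17*sqrt(2)*y^5/2 - 21*sqrt(2)*y^4 + 122*y^4 - 154*y^3 + 319*sqrt(2)*y^3/2 - 367*sqrt(2)*y^2 + 165*y^2 - 482*y + 152*sqrt(2)*y - 48*sqrt(2) + 192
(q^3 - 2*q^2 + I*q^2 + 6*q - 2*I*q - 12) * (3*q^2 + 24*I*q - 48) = 3*q^5 - 6*q^4 + 27*I*q^4 - 54*q^3 - 54*I*q^3 + 108*q^2 + 96*I*q^2 - 288*q - 192*I*q + 576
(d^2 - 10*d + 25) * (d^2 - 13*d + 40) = d^4 - 23*d^3 + 195*d^2 - 725*d + 1000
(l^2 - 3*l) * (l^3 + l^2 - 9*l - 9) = l^5 - 2*l^4 - 12*l^3 + 18*l^2 + 27*l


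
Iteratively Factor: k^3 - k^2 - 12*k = (k + 3)*(k^2 - 4*k) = (k - 4)*(k + 3)*(k)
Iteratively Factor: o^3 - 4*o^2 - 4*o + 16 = (o - 4)*(o^2 - 4) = (o - 4)*(o + 2)*(o - 2)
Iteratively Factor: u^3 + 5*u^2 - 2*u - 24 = (u + 4)*(u^2 + u - 6) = (u - 2)*(u + 4)*(u + 3)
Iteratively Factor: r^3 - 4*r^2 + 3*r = (r - 3)*(r^2 - r) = (r - 3)*(r - 1)*(r)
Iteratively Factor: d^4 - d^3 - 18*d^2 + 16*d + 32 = (d - 4)*(d^3 + 3*d^2 - 6*d - 8) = (d - 4)*(d + 4)*(d^2 - d - 2) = (d - 4)*(d - 2)*(d + 4)*(d + 1)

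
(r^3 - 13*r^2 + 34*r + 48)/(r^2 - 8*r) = r - 5 - 6/r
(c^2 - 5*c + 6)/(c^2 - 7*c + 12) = (c - 2)/(c - 4)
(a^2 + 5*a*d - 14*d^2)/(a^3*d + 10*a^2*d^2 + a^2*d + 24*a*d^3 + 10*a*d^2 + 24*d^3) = (a^2 + 5*a*d - 14*d^2)/(d*(a^3 + 10*a^2*d + a^2 + 24*a*d^2 + 10*a*d + 24*d^2))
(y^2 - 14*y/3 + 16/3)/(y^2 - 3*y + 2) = (y - 8/3)/(y - 1)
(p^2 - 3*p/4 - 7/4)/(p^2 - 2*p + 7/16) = 4*(p + 1)/(4*p - 1)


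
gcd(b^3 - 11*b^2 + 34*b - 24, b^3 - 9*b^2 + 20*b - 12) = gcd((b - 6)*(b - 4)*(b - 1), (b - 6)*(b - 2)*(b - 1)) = b^2 - 7*b + 6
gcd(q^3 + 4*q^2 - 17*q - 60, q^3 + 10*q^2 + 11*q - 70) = q + 5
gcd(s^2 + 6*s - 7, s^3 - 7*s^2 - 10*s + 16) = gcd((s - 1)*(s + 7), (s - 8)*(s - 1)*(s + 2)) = s - 1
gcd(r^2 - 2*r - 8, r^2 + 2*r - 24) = r - 4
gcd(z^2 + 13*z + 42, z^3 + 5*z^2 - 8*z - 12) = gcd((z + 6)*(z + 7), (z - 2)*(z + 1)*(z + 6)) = z + 6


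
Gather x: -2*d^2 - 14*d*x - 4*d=-2*d^2 - 14*d*x - 4*d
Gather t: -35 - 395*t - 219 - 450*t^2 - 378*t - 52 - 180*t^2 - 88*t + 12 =-630*t^2 - 861*t - 294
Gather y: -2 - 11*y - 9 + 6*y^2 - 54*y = 6*y^2 - 65*y - 11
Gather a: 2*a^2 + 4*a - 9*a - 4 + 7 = 2*a^2 - 5*a + 3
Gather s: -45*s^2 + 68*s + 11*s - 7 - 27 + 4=-45*s^2 + 79*s - 30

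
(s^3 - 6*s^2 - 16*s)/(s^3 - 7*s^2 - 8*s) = (s + 2)/(s + 1)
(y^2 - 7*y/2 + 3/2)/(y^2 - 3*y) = (y - 1/2)/y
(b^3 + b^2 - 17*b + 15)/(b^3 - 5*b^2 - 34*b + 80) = (b^2 - 4*b + 3)/(b^2 - 10*b + 16)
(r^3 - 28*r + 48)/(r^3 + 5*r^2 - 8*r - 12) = (r - 4)/(r + 1)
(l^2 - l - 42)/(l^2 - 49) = (l + 6)/(l + 7)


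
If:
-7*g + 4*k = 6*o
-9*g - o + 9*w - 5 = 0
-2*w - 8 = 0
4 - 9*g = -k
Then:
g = -230/83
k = -2402/83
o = -1333/83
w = -4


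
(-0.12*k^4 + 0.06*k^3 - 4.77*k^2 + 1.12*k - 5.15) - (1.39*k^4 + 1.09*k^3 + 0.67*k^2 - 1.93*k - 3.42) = -1.51*k^4 - 1.03*k^3 - 5.44*k^2 + 3.05*k - 1.73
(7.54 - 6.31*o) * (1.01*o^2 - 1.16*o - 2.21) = -6.3731*o^3 + 14.935*o^2 + 5.1987*o - 16.6634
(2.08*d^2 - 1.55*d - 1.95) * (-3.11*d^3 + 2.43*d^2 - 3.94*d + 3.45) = -6.4688*d^5 + 9.8749*d^4 - 5.8972*d^3 + 8.5445*d^2 + 2.3355*d - 6.7275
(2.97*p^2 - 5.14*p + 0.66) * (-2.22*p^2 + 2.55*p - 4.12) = -6.5934*p^4 + 18.9843*p^3 - 26.8086*p^2 + 22.8598*p - 2.7192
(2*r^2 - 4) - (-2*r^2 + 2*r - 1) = 4*r^2 - 2*r - 3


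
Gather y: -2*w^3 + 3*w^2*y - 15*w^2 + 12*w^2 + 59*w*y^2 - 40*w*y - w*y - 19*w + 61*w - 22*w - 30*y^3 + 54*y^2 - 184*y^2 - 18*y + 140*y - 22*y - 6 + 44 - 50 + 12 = -2*w^3 - 3*w^2 + 20*w - 30*y^3 + y^2*(59*w - 130) + y*(3*w^2 - 41*w + 100)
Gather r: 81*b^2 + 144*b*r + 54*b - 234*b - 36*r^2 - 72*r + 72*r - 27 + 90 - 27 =81*b^2 + 144*b*r - 180*b - 36*r^2 + 36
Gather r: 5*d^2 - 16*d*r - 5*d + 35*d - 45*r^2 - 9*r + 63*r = 5*d^2 + 30*d - 45*r^2 + r*(54 - 16*d)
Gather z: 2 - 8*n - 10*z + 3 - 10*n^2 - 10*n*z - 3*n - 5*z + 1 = -10*n^2 - 11*n + z*(-10*n - 15) + 6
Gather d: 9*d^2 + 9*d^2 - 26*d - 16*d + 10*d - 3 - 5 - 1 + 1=18*d^2 - 32*d - 8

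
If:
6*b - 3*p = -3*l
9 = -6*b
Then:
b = -3/2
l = p + 3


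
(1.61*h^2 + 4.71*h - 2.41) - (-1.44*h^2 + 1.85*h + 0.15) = 3.05*h^2 + 2.86*h - 2.56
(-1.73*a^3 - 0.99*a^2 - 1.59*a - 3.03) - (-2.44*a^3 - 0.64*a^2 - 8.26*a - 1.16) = 0.71*a^3 - 0.35*a^2 + 6.67*a - 1.87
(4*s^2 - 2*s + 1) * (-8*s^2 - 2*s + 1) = -32*s^4 + 8*s^3 - 4*s + 1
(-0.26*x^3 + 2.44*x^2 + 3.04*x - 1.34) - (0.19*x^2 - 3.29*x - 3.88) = -0.26*x^3 + 2.25*x^2 + 6.33*x + 2.54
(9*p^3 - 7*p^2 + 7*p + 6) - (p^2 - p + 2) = 9*p^3 - 8*p^2 + 8*p + 4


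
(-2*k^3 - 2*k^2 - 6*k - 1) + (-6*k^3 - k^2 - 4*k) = -8*k^3 - 3*k^2 - 10*k - 1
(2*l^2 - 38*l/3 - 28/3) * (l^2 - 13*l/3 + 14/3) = 2*l^4 - 64*l^3/3 + 494*l^2/9 - 56*l/3 - 392/9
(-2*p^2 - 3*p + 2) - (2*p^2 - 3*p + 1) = 1 - 4*p^2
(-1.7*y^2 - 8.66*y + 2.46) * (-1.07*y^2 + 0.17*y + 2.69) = 1.819*y^4 + 8.9772*y^3 - 8.6774*y^2 - 22.8772*y + 6.6174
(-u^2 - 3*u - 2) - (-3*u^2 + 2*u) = 2*u^2 - 5*u - 2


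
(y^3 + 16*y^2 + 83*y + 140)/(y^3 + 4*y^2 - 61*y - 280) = (y + 4)/(y - 8)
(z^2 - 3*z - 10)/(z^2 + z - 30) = (z + 2)/(z + 6)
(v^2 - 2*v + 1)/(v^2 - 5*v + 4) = (v - 1)/(v - 4)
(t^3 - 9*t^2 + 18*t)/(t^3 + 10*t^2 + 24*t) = (t^2 - 9*t + 18)/(t^2 + 10*t + 24)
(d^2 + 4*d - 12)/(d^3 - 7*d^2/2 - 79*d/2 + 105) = 2*(d - 2)/(2*d^2 - 19*d + 35)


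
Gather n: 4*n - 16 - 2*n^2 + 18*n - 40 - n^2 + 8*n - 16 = -3*n^2 + 30*n - 72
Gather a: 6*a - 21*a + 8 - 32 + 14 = -15*a - 10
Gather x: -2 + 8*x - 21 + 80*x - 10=88*x - 33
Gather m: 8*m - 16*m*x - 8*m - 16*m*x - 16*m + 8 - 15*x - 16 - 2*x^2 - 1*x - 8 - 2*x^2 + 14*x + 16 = m*(-32*x - 16) - 4*x^2 - 2*x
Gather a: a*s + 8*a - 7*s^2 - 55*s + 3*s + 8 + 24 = a*(s + 8) - 7*s^2 - 52*s + 32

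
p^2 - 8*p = p*(p - 8)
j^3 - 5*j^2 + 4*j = j*(j - 4)*(j - 1)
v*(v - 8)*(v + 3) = v^3 - 5*v^2 - 24*v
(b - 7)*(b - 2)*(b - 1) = b^3 - 10*b^2 + 23*b - 14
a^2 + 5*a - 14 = (a - 2)*(a + 7)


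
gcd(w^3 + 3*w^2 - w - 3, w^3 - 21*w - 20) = w + 1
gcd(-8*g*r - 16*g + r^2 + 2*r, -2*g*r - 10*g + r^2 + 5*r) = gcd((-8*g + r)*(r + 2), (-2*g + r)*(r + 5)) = 1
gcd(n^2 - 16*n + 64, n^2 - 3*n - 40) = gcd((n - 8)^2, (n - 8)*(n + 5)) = n - 8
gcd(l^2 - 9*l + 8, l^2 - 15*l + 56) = l - 8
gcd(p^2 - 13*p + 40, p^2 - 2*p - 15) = p - 5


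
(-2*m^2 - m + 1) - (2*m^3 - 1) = -2*m^3 - 2*m^2 - m + 2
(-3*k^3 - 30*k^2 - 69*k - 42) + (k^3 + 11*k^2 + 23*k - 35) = -2*k^3 - 19*k^2 - 46*k - 77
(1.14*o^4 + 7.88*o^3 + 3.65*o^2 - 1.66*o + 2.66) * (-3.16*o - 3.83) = -3.6024*o^5 - 29.267*o^4 - 41.7144*o^3 - 8.7339*o^2 - 2.0478*o - 10.1878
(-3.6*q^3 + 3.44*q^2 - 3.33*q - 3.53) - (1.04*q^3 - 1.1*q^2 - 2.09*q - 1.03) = -4.64*q^3 + 4.54*q^2 - 1.24*q - 2.5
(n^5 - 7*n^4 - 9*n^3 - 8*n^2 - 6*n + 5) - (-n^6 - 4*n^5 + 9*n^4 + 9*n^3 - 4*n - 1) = n^6 + 5*n^5 - 16*n^4 - 18*n^3 - 8*n^2 - 2*n + 6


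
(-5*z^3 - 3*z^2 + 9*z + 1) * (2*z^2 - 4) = -10*z^5 - 6*z^4 + 38*z^3 + 14*z^2 - 36*z - 4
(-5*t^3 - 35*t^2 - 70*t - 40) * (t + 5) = -5*t^4 - 60*t^3 - 245*t^2 - 390*t - 200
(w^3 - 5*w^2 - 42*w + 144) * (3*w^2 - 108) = 3*w^5 - 15*w^4 - 234*w^3 + 972*w^2 + 4536*w - 15552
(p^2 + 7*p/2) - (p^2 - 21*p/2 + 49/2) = 14*p - 49/2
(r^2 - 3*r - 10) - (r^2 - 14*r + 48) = 11*r - 58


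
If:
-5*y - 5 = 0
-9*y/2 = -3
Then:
No Solution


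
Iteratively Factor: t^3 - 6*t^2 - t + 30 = (t + 2)*(t^2 - 8*t + 15) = (t - 3)*(t + 2)*(t - 5)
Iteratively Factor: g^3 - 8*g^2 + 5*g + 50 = (g + 2)*(g^2 - 10*g + 25) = (g - 5)*(g + 2)*(g - 5)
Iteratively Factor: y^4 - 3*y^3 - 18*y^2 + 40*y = (y - 2)*(y^3 - y^2 - 20*y) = y*(y - 2)*(y^2 - y - 20) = y*(y - 2)*(y + 4)*(y - 5)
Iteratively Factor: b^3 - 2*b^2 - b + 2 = (b - 1)*(b^2 - b - 2) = (b - 2)*(b - 1)*(b + 1)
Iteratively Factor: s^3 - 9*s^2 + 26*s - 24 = (s - 3)*(s^2 - 6*s + 8) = (s - 4)*(s - 3)*(s - 2)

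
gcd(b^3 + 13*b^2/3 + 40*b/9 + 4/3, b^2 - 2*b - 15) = b + 3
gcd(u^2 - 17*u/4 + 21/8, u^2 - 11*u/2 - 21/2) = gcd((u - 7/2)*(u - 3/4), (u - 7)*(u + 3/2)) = 1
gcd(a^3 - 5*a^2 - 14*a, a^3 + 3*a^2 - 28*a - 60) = a + 2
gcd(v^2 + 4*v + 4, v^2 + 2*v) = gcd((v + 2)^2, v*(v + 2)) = v + 2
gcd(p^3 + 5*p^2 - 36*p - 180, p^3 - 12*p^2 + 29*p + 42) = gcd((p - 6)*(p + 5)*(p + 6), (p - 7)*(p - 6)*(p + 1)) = p - 6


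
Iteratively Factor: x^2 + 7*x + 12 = (x + 4)*(x + 3)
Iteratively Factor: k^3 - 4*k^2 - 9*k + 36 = (k - 3)*(k^2 - k - 12) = (k - 3)*(k + 3)*(k - 4)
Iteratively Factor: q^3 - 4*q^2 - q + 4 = (q + 1)*(q^2 - 5*q + 4) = (q - 1)*(q + 1)*(q - 4)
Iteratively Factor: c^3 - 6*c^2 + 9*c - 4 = (c - 1)*(c^2 - 5*c + 4) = (c - 1)^2*(c - 4)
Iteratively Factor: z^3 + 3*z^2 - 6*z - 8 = (z - 2)*(z^2 + 5*z + 4) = (z - 2)*(z + 1)*(z + 4)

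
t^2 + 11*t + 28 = (t + 4)*(t + 7)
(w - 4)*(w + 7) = w^2 + 3*w - 28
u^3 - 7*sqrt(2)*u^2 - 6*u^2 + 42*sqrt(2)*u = u*(u - 6)*(u - 7*sqrt(2))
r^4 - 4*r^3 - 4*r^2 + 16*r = r*(r - 4)*(r - 2)*(r + 2)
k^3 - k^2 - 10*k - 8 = (k - 4)*(k + 1)*(k + 2)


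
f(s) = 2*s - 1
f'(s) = 2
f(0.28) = -0.44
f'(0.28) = 2.00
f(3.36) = 5.72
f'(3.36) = 2.00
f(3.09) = 5.18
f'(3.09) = 2.00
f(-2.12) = -5.24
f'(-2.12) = 2.00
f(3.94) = 6.88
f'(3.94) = 2.00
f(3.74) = 6.48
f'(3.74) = 2.00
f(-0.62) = -2.24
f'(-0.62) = 2.00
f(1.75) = 2.50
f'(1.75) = 2.00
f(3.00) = 5.00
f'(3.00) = 2.00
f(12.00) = 23.00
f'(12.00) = 2.00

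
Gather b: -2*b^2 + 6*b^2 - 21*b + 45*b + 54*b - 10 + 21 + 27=4*b^2 + 78*b + 38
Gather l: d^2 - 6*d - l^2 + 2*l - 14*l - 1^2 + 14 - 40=d^2 - 6*d - l^2 - 12*l - 27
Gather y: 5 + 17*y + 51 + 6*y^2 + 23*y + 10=6*y^2 + 40*y + 66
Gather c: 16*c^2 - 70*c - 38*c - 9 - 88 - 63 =16*c^2 - 108*c - 160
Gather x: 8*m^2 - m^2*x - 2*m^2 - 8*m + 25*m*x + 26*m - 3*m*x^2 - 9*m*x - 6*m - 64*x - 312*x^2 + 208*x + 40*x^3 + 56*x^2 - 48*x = 6*m^2 + 12*m + 40*x^3 + x^2*(-3*m - 256) + x*(-m^2 + 16*m + 96)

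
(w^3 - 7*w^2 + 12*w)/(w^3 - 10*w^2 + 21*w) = (w - 4)/(w - 7)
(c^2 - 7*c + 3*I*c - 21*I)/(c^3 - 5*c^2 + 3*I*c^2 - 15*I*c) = (c - 7)/(c*(c - 5))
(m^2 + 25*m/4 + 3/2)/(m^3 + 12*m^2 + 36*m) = (m + 1/4)/(m*(m + 6))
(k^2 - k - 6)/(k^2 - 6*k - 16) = (k - 3)/(k - 8)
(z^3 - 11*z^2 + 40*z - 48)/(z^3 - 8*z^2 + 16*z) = (z - 3)/z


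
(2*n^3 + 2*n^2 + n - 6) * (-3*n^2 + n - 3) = -6*n^5 - 4*n^4 - 7*n^3 + 13*n^2 - 9*n + 18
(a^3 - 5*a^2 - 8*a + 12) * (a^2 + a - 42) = a^5 - 4*a^4 - 55*a^3 + 214*a^2 + 348*a - 504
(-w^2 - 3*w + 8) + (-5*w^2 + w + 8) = -6*w^2 - 2*w + 16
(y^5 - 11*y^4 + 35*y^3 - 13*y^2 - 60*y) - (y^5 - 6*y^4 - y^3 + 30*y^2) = -5*y^4 + 36*y^3 - 43*y^2 - 60*y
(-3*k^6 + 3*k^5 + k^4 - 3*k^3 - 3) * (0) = 0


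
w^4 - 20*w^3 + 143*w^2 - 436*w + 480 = (w - 8)*(w - 5)*(w - 4)*(w - 3)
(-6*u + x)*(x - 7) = -6*u*x + 42*u + x^2 - 7*x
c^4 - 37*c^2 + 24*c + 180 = (c - 5)*(c - 3)*(c + 2)*(c + 6)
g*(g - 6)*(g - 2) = g^3 - 8*g^2 + 12*g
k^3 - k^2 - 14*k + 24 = (k - 3)*(k - 2)*(k + 4)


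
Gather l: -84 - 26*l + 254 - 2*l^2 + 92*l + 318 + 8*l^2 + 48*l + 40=6*l^2 + 114*l + 528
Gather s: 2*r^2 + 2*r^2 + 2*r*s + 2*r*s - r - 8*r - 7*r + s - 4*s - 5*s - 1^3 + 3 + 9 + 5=4*r^2 - 16*r + s*(4*r - 8) + 16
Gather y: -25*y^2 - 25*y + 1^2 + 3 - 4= -25*y^2 - 25*y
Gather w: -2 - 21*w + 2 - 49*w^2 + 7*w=-49*w^2 - 14*w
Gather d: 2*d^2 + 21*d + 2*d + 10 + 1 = 2*d^2 + 23*d + 11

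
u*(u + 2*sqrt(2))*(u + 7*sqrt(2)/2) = u^3 + 11*sqrt(2)*u^2/2 + 14*u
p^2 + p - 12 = (p - 3)*(p + 4)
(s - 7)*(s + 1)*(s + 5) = s^3 - s^2 - 37*s - 35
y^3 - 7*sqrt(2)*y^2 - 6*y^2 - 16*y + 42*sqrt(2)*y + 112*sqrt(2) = (y - 8)*(y + 2)*(y - 7*sqrt(2))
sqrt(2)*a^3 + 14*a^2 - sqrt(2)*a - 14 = (a - 1)*(a + 7*sqrt(2))*(sqrt(2)*a + sqrt(2))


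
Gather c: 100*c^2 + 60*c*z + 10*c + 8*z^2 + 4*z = 100*c^2 + c*(60*z + 10) + 8*z^2 + 4*z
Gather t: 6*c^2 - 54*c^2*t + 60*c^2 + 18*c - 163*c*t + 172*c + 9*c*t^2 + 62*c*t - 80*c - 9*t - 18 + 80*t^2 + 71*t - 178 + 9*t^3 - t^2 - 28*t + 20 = 66*c^2 + 110*c + 9*t^3 + t^2*(9*c + 79) + t*(-54*c^2 - 101*c + 34) - 176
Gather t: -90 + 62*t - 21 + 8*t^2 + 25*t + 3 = 8*t^2 + 87*t - 108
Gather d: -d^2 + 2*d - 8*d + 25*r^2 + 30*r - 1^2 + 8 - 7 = -d^2 - 6*d + 25*r^2 + 30*r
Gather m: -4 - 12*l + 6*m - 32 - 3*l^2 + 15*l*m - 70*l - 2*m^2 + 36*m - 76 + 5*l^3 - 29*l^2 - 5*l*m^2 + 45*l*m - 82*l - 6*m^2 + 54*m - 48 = 5*l^3 - 32*l^2 - 164*l + m^2*(-5*l - 8) + m*(60*l + 96) - 160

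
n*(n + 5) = n^2 + 5*n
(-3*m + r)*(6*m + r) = -18*m^2 + 3*m*r + r^2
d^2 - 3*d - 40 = (d - 8)*(d + 5)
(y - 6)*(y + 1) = y^2 - 5*y - 6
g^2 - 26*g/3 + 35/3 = (g - 7)*(g - 5/3)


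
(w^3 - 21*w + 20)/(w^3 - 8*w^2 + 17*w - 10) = (w^2 + w - 20)/(w^2 - 7*w + 10)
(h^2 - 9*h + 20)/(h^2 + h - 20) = (h - 5)/(h + 5)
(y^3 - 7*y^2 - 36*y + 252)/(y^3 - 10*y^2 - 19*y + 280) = (y^2 - 36)/(y^2 - 3*y - 40)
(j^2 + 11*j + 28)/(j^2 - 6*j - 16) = (j^2 + 11*j + 28)/(j^2 - 6*j - 16)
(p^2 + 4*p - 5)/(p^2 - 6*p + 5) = (p + 5)/(p - 5)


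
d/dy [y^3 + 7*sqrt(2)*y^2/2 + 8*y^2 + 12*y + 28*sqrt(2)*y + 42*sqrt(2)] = 3*y^2 + 7*sqrt(2)*y + 16*y + 12 + 28*sqrt(2)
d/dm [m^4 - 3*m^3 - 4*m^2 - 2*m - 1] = 4*m^3 - 9*m^2 - 8*m - 2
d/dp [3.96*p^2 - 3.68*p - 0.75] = 7.92*p - 3.68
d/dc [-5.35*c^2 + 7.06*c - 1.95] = 7.06 - 10.7*c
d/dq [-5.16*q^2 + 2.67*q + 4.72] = 2.67 - 10.32*q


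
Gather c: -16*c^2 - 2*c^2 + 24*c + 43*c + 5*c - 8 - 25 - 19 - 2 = -18*c^2 + 72*c - 54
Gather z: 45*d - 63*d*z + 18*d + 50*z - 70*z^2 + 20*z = 63*d - 70*z^2 + z*(70 - 63*d)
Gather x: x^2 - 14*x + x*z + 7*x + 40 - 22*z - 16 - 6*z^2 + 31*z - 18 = x^2 + x*(z - 7) - 6*z^2 + 9*z + 6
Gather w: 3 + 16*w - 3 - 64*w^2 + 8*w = -64*w^2 + 24*w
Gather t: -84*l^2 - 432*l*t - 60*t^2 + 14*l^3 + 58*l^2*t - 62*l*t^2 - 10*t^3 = 14*l^3 - 84*l^2 - 10*t^3 + t^2*(-62*l - 60) + t*(58*l^2 - 432*l)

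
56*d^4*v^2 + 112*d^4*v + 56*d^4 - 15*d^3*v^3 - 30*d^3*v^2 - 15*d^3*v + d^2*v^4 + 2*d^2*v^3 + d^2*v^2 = (-8*d + v)*(-7*d + v)*(d*v + d)^2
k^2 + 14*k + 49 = (k + 7)^2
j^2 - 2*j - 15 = (j - 5)*(j + 3)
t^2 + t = t*(t + 1)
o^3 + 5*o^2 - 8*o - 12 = (o - 2)*(o + 1)*(o + 6)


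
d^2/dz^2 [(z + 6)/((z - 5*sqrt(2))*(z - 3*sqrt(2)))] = 2*(z^3 + 18*z^2 - 144*sqrt(2)*z - 90*z + 240*sqrt(2) + 588)/(z^6 - 24*sqrt(2)*z^5 + 474*z^4 - 2464*sqrt(2)*z^3 + 14220*z^2 - 21600*sqrt(2)*z + 27000)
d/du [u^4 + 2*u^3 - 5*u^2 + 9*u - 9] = 4*u^3 + 6*u^2 - 10*u + 9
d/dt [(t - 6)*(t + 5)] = 2*t - 1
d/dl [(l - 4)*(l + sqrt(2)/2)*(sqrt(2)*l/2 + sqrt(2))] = 3*sqrt(2)*l^2/2 - 2*sqrt(2)*l + l - 4*sqrt(2) - 1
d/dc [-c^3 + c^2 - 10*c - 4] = -3*c^2 + 2*c - 10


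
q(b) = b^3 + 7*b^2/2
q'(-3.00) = 6.00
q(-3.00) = 4.50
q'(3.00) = 48.00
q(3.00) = 58.50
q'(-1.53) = -3.69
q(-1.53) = 4.61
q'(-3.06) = 6.67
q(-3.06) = 4.12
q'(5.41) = 125.67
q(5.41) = 260.78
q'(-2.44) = 0.78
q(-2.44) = 6.31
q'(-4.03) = 20.51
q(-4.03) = -8.61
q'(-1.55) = -3.64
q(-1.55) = 4.68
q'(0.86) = 8.24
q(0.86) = 3.22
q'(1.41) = 15.83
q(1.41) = 9.76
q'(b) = 3*b^2 + 7*b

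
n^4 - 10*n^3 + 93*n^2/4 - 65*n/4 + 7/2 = (n - 7)*(n - 2)*(n - 1/2)^2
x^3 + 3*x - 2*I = (x - I)^2*(x + 2*I)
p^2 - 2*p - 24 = (p - 6)*(p + 4)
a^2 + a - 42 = (a - 6)*(a + 7)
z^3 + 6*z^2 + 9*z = z*(z + 3)^2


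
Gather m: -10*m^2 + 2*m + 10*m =-10*m^2 + 12*m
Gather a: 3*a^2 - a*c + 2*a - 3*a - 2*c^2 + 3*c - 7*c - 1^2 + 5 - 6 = 3*a^2 + a*(-c - 1) - 2*c^2 - 4*c - 2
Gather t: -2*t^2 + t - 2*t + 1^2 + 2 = -2*t^2 - t + 3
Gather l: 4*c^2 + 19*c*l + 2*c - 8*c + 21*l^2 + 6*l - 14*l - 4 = 4*c^2 - 6*c + 21*l^2 + l*(19*c - 8) - 4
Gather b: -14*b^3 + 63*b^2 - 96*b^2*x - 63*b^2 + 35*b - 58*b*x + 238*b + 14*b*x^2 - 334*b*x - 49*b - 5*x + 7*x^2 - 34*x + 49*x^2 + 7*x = -14*b^3 - 96*b^2*x + b*(14*x^2 - 392*x + 224) + 56*x^2 - 32*x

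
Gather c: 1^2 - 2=-1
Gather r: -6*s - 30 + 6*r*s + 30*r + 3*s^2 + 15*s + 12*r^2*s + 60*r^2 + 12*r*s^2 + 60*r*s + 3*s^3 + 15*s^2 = r^2*(12*s + 60) + r*(12*s^2 + 66*s + 30) + 3*s^3 + 18*s^2 + 9*s - 30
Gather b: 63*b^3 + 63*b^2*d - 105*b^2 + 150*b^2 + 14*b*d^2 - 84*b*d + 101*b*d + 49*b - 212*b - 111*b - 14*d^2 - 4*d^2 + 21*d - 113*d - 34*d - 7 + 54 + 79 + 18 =63*b^3 + b^2*(63*d + 45) + b*(14*d^2 + 17*d - 274) - 18*d^2 - 126*d + 144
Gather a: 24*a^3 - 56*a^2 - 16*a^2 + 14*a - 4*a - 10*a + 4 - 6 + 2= 24*a^3 - 72*a^2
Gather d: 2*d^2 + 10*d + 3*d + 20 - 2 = 2*d^2 + 13*d + 18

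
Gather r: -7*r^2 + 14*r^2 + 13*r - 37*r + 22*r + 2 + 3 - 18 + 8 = 7*r^2 - 2*r - 5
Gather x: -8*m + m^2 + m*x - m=m^2 + m*x - 9*m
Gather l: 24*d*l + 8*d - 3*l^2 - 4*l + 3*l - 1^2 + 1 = 8*d - 3*l^2 + l*(24*d - 1)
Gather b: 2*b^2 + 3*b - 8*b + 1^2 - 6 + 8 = 2*b^2 - 5*b + 3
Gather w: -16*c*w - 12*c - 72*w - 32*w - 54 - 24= -12*c + w*(-16*c - 104) - 78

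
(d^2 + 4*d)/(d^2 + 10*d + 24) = d/(d + 6)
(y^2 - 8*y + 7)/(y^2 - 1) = (y - 7)/(y + 1)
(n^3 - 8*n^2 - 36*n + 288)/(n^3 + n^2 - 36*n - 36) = (n - 8)/(n + 1)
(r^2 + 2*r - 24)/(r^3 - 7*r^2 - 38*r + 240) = (r - 4)/(r^2 - 13*r + 40)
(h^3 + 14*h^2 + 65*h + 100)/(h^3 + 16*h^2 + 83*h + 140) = (h + 5)/(h + 7)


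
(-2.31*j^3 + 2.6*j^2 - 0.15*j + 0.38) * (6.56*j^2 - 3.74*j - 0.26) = -15.1536*j^5 + 25.6954*j^4 - 10.1074*j^3 + 2.3778*j^2 - 1.3822*j - 0.0988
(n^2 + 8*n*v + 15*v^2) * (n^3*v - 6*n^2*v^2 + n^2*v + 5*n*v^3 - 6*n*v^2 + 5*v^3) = n^5*v + 2*n^4*v^2 + n^4*v - 28*n^3*v^3 + 2*n^3*v^2 - 50*n^2*v^4 - 28*n^2*v^3 + 75*n*v^5 - 50*n*v^4 + 75*v^5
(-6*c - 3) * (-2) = 12*c + 6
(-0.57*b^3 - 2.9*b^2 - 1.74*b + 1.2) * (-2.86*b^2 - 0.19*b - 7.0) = 1.6302*b^5 + 8.4023*b^4 + 9.5174*b^3 + 17.1986*b^2 + 11.952*b - 8.4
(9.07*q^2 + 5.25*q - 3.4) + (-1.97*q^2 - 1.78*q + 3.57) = 7.1*q^2 + 3.47*q + 0.17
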